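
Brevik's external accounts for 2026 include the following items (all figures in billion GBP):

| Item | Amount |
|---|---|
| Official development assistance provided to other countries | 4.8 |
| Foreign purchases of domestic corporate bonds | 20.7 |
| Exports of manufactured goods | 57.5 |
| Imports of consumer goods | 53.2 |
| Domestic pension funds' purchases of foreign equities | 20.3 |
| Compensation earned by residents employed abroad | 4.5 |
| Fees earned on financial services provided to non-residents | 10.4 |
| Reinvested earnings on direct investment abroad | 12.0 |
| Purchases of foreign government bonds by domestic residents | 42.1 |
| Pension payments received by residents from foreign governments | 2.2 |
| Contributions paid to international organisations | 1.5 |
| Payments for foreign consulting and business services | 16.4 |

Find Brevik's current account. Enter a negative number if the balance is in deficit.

Goods: -53.2 + 57.5 = 4.3
Services: -16.4 + 10.4 = -6.0
Primary income: 12.0 + 4.5 = 16.5
Secondary income: -4.8 + 2.2 - 1.5 = -4.1
Current account = 4.3 + (-6.0) + 16.5 + (-4.1) = 10.7
(Excluded from the current account — financial account: foreign purchases of domestic corporate bonds 20.7, domestic pension funds' purchases of foreign equities 20.3, purchases of foreign government bonds by domestic residents 42.1.)

10.7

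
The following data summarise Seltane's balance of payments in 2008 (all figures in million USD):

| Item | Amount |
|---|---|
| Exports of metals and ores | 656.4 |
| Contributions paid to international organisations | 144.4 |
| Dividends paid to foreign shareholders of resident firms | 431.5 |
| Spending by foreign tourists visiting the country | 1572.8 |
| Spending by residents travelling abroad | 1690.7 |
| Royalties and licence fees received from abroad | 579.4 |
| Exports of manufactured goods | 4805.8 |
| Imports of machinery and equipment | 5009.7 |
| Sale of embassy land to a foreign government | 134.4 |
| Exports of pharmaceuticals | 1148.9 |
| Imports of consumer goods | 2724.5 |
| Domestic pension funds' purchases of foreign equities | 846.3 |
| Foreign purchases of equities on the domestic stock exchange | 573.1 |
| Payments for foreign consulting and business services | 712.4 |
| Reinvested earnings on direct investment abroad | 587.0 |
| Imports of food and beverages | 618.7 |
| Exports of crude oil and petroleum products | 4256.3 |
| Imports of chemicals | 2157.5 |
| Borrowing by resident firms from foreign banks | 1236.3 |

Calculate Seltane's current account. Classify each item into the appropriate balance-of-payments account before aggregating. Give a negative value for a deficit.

Goods: -2724.5 + 4256.3 - 5009.7 - 2157.5 + 4805.8 + 656.4 + 1148.9 - 618.7 = 357.0
Services: -712.4 - 1690.7 + 1572.8 + 579.4 = -250.9
Primary income: 587.0 - 431.5 = 155.5
Secondary income: -144.4
Current account = 357.0 + (-250.9) + 155.5 + (-144.4) = 117.2
(Excluded from the current account — capital account: sale of embassy land to a foreign government 134.4; financial account: domestic pension funds' purchases of foreign equities 846.3, foreign purchases of equities on the domestic stock exchange 573.1, borrowing by resident firms from foreign banks 1236.3.)

117.2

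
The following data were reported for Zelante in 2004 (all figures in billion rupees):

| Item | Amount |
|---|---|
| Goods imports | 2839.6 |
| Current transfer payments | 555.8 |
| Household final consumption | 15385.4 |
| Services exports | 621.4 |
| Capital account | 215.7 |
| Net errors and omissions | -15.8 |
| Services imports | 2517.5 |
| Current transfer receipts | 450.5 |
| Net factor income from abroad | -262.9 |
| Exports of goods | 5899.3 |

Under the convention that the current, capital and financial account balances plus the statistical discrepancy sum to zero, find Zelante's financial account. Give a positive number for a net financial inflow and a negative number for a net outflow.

-995.3

Goods balance = 5899.3 - 2839.6 = 3059.7
Services balance = 621.4 - 2517.5 = -1896.1
Trade balance (goods + services) = 3059.7 + (-1896.1) = 1163.6
Net primary income = -262.9
Net secondary income = 450.5 - 555.8 = -105.3
Current account = 1163.6 + (-262.9) + (-105.3) = 795.4
Financial account = -(795.4 + 215.7 + (-15.8)) = -995.3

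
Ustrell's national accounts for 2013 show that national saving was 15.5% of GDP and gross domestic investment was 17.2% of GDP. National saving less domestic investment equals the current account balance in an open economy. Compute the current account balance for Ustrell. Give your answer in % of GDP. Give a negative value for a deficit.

CA = S - I = 15.5 - 17.2 = -1.7

-1.7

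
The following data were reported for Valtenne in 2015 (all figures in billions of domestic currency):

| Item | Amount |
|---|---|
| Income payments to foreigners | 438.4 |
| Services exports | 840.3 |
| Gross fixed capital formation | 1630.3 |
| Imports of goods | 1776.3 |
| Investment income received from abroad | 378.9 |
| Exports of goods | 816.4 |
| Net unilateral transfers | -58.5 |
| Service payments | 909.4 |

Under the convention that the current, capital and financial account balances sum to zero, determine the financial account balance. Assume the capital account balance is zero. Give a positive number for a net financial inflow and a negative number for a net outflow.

1147.0

Goods balance = 816.4 - 1776.3 = -959.9
Services balance = 840.3 - 909.4 = -69.1
Trade balance (goods + services) = -959.9 + (-69.1) = -1029.0
Net primary income = 378.9 - 438.4 = -59.5
Net secondary income = -58.5
Current account = -1029.0 + (-59.5) + (-58.5) = -1147.0
Financial account = -(-1147.0) = 1147.0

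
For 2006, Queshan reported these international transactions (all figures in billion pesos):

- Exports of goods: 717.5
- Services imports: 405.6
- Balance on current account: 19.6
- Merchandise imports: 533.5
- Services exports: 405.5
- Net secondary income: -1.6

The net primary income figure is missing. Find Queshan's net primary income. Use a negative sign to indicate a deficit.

Current account = goods balance + services balance + net primary income + net secondary income
Sum of the known components = 182.3
Net primary income = CA - (known components) = 19.6 - 182.3 = -162.7

-162.7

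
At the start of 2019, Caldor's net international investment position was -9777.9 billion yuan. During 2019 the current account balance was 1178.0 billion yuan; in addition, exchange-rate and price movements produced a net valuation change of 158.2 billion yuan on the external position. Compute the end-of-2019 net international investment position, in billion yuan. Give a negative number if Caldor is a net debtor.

-8441.7

Change in NIIP = current account + net valuation change = 1178.0 + 158.2 = 1336.2
End-of-year NIIP = -9777.9 + 1336.2 = -8441.7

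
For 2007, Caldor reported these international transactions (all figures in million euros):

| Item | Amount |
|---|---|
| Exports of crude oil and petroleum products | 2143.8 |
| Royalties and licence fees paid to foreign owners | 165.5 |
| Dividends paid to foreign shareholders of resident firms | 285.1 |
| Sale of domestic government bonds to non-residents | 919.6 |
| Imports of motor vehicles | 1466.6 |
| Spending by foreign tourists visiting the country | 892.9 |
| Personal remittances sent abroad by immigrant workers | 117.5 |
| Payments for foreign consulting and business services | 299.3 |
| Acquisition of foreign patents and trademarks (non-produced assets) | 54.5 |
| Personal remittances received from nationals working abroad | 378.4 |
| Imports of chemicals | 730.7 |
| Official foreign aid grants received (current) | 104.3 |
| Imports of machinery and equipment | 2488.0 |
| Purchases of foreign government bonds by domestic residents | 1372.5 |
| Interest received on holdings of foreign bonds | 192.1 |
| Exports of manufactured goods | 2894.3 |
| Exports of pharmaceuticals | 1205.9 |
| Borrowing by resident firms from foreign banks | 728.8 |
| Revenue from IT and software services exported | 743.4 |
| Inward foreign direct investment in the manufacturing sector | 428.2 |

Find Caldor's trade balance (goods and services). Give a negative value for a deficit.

2730.2

Goods: -2488.0 - 730.7 - 1466.6 + 2894.3 + 2143.8 + 1205.9 = 1558.7
Services: -299.3 - 165.5 + 892.9 + 743.4 = 1171.5
Trade balance = 1558.7 + 1171.5 = 2730.2
(Excluded from the trade balance — primary income: dividends paid to foreign shareholders of resident firms 285.1, interest received on holdings of foreign bonds 192.1; financial account: sale of domestic government bonds to non-residents 919.6, purchases of foreign government bonds by domestic residents 1372.5, borrowing by resident firms from foreign banks 728.8, inward foreign direct investment in the manufacturing sector 428.2; secondary income: personal remittances sent abroad by immigrant workers 117.5, personal remittances received from nationals working abroad 378.4, official foreign aid grants received (current) 104.3; capital account: acquisition of foreign patents and trademarks (non-produced assets) 54.5.)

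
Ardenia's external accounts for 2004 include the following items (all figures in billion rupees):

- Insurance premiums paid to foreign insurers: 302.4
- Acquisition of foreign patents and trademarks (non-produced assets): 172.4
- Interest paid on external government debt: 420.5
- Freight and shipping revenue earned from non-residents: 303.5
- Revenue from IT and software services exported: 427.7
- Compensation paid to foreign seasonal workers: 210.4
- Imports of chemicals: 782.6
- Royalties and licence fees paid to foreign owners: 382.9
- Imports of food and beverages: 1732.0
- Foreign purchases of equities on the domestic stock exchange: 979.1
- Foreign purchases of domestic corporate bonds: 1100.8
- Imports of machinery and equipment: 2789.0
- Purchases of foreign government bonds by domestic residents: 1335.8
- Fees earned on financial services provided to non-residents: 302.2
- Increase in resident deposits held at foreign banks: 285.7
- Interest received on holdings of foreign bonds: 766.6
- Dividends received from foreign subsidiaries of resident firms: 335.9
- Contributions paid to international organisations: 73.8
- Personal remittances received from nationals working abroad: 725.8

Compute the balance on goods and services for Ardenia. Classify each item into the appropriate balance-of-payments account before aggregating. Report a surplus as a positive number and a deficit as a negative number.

-4955.5

Goods: -1732.0 - 2789.0 - 782.6 = -5303.6
Services: -382.9 + 427.7 - 302.4 + 302.2 + 303.5 = 348.1
Trade balance = -5303.6 + 348.1 = -4955.5
(Excluded from the trade balance — capital account: acquisition of foreign patents and trademarks (non-produced assets) 172.4; primary income: interest paid on external government debt 420.5, compensation paid to foreign seasonal workers 210.4, interest received on holdings of foreign bonds 766.6, dividends received from foreign subsidiaries of resident firms 335.9; financial account: foreign purchases of equities on the domestic stock exchange 979.1, foreign purchases of domestic corporate bonds 1100.8, purchases of foreign government bonds by domestic residents 1335.8, increase in resident deposits held at foreign banks 285.7; secondary income: contributions paid to international organisations 73.8, personal remittances received from nationals working abroad 725.8.)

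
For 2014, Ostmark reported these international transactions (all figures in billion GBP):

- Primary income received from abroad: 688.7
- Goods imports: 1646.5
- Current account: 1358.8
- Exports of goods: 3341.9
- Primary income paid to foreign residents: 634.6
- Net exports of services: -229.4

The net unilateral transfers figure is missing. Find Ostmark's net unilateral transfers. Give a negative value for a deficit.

Current account = goods balance + services balance + net primary income + net secondary income
Sum of the known components = 1520.1
Net unilateral transfers = CA - (known components) = 1358.8 - 1520.1 = -161.3

-161.3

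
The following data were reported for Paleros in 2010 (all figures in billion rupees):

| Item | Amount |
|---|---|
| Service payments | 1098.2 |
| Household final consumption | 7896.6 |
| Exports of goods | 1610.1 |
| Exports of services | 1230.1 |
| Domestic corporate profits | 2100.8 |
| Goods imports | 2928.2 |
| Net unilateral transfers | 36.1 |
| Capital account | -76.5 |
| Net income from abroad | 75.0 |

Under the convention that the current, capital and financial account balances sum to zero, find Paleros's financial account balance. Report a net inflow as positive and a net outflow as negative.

1151.6

Goods balance = 1610.1 - 2928.2 = -1318.1
Services balance = 1230.1 - 1098.2 = 131.9
Trade balance (goods + services) = -1318.1 + 131.9 = -1186.2
Net primary income = 75.0
Net secondary income = 36.1
Current account = -1186.2 + 75.0 + 36.1 = -1075.1
Financial account = -(-1075.1 + (-76.5)) = 1151.6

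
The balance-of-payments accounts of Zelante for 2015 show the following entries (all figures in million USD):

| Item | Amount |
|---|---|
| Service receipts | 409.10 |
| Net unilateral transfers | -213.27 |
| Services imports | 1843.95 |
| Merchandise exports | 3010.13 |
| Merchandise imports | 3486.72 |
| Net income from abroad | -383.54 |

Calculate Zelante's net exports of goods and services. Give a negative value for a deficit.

Goods balance = 3010.13 - 3486.72 = -476.59
Services balance = 409.10 - 1843.95 = -1434.85
Trade balance (goods + services) = -476.59 + (-1434.85) = -1911.44

-1911.44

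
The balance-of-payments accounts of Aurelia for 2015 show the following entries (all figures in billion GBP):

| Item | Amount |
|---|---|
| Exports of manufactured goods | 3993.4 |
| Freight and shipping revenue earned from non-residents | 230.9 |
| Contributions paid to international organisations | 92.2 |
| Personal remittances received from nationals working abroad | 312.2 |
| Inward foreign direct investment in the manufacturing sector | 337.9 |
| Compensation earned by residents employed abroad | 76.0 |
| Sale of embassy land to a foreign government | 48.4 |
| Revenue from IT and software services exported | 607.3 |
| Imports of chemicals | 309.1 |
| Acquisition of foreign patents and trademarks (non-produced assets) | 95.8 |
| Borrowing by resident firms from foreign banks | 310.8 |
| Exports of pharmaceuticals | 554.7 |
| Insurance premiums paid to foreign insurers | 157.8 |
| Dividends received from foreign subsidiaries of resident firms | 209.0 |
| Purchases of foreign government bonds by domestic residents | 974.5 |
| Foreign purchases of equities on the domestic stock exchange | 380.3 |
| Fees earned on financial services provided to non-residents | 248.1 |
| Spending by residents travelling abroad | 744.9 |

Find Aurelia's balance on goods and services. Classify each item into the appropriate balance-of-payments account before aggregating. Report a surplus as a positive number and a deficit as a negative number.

4422.6

Goods: 3993.4 - 309.1 + 554.7 = 4239.0
Services: 607.3 - 744.9 - 157.8 + 230.9 + 248.1 = 183.6
Trade balance = 4239.0 + 183.6 = 4422.6
(Excluded from the trade balance — secondary income: contributions paid to international organisations 92.2, personal remittances received from nationals working abroad 312.2; financial account: inward foreign direct investment in the manufacturing sector 337.9, borrowing by resident firms from foreign banks 310.8, purchases of foreign government bonds by domestic residents 974.5, foreign purchases of equities on the domestic stock exchange 380.3; primary income: compensation earned by residents employed abroad 76.0, dividends received from foreign subsidiaries of resident firms 209.0; capital account: sale of embassy land to a foreign government 48.4, acquisition of foreign patents and trademarks (non-produced assets) 95.8.)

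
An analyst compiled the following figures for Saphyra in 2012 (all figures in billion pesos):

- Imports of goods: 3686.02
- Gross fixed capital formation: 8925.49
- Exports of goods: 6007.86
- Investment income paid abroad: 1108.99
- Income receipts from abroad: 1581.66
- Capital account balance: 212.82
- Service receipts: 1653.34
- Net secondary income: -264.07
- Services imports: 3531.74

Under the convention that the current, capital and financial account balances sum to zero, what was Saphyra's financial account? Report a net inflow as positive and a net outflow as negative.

-864.86

Goods balance = 6007.86 - 3686.02 = 2321.84
Services balance = 1653.34 - 3531.74 = -1878.40
Trade balance (goods + services) = 2321.84 + (-1878.40) = 443.44
Net primary income = 1581.66 - 1108.99 = 472.67
Net secondary income = -264.07
Current account = 443.44 + 472.67 + (-264.07) = 652.04
Financial account = -(652.04 + 212.82) = -864.86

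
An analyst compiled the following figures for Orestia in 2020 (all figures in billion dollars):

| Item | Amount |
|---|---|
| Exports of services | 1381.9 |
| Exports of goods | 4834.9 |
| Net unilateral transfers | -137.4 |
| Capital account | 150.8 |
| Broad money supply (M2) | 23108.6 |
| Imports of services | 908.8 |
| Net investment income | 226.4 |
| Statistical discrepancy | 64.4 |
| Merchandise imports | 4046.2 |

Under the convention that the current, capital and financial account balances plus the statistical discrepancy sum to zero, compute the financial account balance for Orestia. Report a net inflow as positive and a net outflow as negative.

Goods balance = 4834.9 - 4046.2 = 788.7
Services balance = 1381.9 - 908.8 = 473.1
Trade balance (goods + services) = 788.7 + 473.1 = 1261.8
Net primary income = 226.4
Net secondary income = -137.4
Current account = 1261.8 + 226.4 + (-137.4) = 1350.8
Financial account = -(1350.8 + 150.8 + 64.4) = -1566.0

-1566.0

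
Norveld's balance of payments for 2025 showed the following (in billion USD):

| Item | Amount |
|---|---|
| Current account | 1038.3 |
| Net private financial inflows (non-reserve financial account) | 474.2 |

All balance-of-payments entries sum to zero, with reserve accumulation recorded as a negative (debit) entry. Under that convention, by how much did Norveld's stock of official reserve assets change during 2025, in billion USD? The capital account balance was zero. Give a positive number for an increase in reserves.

1512.5

Official reserve transactions balance = -(1038.3 + 474.2) = -1512.5
An accumulation of reserves is recorded as a debit (negative entry), so the change in the stock of reserves is the negative of that balance.
Change in official reserves = -(-1512.5) = 1512.5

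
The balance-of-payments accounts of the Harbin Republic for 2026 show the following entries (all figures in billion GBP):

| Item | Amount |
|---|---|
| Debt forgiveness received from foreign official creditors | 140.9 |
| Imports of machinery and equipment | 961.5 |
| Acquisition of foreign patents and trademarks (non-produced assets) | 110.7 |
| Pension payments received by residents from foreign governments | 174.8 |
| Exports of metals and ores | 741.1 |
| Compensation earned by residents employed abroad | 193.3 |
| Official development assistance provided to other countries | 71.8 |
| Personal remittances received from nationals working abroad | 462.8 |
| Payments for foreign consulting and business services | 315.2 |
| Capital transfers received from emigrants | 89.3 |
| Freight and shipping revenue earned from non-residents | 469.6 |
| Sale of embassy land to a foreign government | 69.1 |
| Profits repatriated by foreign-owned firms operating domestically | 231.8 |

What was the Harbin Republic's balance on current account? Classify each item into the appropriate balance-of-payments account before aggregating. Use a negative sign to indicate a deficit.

Goods: 741.1 - 961.5 = -220.4
Services: -315.2 + 469.6 = 154.4
Primary income: -231.8 + 193.3 = -38.5
Secondary income: 174.8 + 462.8 - 71.8 = 565.8
Current account = (-220.4) + 154.4 + (-38.5) + 565.8 = 461.3
(Excluded from the current account — capital account: debt forgiveness received from foreign official creditors 140.9, acquisition of foreign patents and trademarks (non-produced assets) 110.7, capital transfers received from emigrants 89.3, sale of embassy land to a foreign government 69.1.)

461.3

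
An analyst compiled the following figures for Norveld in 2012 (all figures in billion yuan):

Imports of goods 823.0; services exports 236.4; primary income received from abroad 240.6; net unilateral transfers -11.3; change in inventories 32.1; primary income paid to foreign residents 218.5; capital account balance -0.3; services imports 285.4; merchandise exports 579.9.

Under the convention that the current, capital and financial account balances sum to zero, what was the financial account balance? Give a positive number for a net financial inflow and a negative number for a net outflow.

Goods balance = 579.9 - 823.0 = -243.1
Services balance = 236.4 - 285.4 = -49.0
Trade balance (goods + services) = -243.1 + (-49.0) = -292.1
Net primary income = 240.6 - 218.5 = 22.1
Net secondary income = -11.3
Current account = -292.1 + 22.1 + (-11.3) = -281.3
Financial account = -(-281.3 + (-0.3)) = 281.6

281.6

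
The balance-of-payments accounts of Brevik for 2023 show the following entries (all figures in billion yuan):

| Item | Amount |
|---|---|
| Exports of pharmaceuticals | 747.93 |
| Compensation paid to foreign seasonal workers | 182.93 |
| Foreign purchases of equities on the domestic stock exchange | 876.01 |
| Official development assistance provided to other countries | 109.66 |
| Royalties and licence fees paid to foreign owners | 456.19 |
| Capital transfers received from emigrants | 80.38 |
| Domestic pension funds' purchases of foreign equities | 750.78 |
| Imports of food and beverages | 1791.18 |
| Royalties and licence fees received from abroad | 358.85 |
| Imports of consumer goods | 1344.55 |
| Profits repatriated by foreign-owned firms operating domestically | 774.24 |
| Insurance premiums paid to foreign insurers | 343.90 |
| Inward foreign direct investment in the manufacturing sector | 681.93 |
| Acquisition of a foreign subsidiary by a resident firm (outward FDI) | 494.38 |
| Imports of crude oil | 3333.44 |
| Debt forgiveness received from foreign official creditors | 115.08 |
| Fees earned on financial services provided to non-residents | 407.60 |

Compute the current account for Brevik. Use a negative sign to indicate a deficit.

Goods: -1791.18 + 747.93 - 3333.44 - 1344.55 = -5721.24
Services: -456.19 - 343.90 + 407.60 + 358.85 = -33.64
Primary income: -182.93 - 774.24 = -957.17
Secondary income: -109.66
Current account = (-5721.24) + (-33.64) + (-957.17) + (-109.66) = -6821.71
(Excluded from the current account — financial account: foreign purchases of equities on the domestic stock exchange 876.01, domestic pension funds' purchases of foreign equities 750.78, inward foreign direct investment in the manufacturing sector 681.93, acquisition of a foreign subsidiary by a resident firm (outward FDI) 494.38; capital account: capital transfers received from emigrants 80.38, debt forgiveness received from foreign official creditors 115.08.)

-6821.71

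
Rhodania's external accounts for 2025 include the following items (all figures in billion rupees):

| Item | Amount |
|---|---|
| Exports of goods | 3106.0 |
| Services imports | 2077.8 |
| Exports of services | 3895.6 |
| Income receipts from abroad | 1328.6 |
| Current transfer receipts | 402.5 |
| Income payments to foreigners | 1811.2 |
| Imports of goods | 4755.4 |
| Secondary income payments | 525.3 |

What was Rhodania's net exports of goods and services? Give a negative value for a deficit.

Goods balance = 3106.0 - 4755.4 = -1649.4
Services balance = 3895.6 - 2077.8 = 1817.8
Trade balance (goods + services) = -1649.4 + 1817.8 = 168.4

168.4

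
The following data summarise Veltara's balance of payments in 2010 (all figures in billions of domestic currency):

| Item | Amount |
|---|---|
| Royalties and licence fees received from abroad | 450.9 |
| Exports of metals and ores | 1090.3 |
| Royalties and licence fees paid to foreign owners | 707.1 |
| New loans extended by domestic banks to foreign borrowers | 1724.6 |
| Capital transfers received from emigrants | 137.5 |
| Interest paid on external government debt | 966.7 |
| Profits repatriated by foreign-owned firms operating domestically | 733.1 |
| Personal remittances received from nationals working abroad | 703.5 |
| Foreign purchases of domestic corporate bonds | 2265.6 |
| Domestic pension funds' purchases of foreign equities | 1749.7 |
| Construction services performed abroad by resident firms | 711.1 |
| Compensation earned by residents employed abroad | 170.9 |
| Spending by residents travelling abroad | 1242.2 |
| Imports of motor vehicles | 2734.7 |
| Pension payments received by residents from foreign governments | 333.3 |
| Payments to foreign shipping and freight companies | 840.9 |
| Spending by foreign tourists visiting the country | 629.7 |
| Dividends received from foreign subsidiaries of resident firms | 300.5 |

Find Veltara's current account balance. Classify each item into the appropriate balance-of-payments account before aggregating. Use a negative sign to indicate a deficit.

Goods: 1090.3 - 2734.7 = -1644.4
Services: -1242.2 + 711.1 + 450.9 - 840.9 - 707.1 + 629.7 = -998.5
Primary income: -733.1 - 966.7 + 300.5 + 170.9 = -1228.4
Secondary income: 333.3 + 703.5 = 1036.8
Current account = (-1644.4) + (-998.5) + (-1228.4) + 1036.8 = -2834.5
(Excluded from the current account — financial account: new loans extended by domestic banks to foreign borrowers 1724.6, foreign purchases of domestic corporate bonds 2265.6, domestic pension funds' purchases of foreign equities 1749.7; capital account: capital transfers received from emigrants 137.5.)

-2834.5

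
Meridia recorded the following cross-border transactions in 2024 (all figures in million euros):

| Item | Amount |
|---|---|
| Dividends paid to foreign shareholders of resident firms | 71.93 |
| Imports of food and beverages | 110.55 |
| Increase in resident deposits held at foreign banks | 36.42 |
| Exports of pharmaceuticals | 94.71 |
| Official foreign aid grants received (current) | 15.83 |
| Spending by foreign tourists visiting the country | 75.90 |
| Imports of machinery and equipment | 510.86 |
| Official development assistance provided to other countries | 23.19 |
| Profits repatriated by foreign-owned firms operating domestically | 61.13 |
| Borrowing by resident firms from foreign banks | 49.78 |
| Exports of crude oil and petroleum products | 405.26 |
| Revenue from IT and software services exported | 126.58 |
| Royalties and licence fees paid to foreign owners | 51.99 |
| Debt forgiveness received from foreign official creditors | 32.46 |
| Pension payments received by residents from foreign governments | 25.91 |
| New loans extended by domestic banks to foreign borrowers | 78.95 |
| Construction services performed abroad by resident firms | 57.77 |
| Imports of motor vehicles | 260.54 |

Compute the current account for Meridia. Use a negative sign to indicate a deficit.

-288.23

Goods: 94.71 + 405.26 - 260.54 - 510.86 - 110.55 = -381.98
Services: 57.77 + 126.58 - 51.99 + 75.90 = 208.26
Primary income: -61.13 - 71.93 = -133.06
Secondary income: 25.91 - 23.19 + 15.83 = 18.55
Current account = (-381.98) + 208.26 + (-133.06) + 18.55 = -288.23
(Excluded from the current account — financial account: increase in resident deposits held at foreign banks 36.42, borrowing by resident firms from foreign banks 49.78, new loans extended by domestic banks to foreign borrowers 78.95; capital account: debt forgiveness received from foreign official creditors 32.46.)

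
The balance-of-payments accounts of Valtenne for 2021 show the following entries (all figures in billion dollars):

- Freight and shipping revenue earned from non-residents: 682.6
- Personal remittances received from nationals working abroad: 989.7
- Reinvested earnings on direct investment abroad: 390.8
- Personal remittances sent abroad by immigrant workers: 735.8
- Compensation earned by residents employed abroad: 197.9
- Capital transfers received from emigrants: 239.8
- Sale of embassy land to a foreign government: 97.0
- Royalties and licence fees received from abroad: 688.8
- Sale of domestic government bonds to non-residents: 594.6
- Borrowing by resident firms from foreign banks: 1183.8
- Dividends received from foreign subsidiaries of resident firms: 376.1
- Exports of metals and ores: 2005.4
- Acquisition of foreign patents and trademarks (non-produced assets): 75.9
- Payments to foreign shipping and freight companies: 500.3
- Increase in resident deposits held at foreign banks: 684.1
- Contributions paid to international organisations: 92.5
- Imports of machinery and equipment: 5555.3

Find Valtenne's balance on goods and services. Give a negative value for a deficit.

Goods: -5555.3 + 2005.4 = -3549.9
Services: -500.3 + 682.6 + 688.8 = 871.1
Trade balance = -3549.9 + 871.1 = -2678.8
(Excluded from the trade balance — secondary income: personal remittances received from nationals working abroad 989.7, personal remittances sent abroad by immigrant workers 735.8, contributions paid to international organisations 92.5; primary income: reinvested earnings on direct investment abroad 390.8, compensation earned by residents employed abroad 197.9, dividends received from foreign subsidiaries of resident firms 376.1; capital account: capital transfers received from emigrants 239.8, sale of embassy land to a foreign government 97.0, acquisition of foreign patents and trademarks (non-produced assets) 75.9; financial account: sale of domestic government bonds to non-residents 594.6, borrowing by resident firms from foreign banks 1183.8, increase in resident deposits held at foreign banks 684.1.)

-2678.8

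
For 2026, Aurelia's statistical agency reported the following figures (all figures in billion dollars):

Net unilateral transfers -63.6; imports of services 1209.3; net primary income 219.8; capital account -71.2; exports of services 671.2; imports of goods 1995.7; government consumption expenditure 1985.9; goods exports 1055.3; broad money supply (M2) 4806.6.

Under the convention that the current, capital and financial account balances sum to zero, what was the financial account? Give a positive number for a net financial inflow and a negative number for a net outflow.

1393.5

Goods balance = 1055.3 - 1995.7 = -940.4
Services balance = 671.2 - 1209.3 = -538.1
Trade balance (goods + services) = -940.4 + (-538.1) = -1478.5
Net primary income = 219.8
Net secondary income = -63.6
Current account = -1478.5 + 219.8 + (-63.6) = -1322.3
Financial account = -(-1322.3 + (-71.2)) = 1393.5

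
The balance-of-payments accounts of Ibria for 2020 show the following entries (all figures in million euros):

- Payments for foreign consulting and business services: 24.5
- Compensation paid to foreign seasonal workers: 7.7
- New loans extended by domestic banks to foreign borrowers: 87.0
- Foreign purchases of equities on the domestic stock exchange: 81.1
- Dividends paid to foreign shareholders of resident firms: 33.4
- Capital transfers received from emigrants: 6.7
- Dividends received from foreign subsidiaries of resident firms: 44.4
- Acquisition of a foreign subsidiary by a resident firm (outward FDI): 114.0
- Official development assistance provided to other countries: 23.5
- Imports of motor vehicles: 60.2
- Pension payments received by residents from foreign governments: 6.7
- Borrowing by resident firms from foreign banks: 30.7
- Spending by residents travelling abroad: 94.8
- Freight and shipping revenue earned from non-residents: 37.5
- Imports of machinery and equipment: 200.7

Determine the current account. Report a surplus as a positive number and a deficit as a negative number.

Goods: -200.7 - 60.2 = -260.9
Services: -24.5 + 37.5 - 94.8 = -81.8
Primary income: -33.4 - 7.7 + 44.4 = 3.3
Secondary income: 6.7 - 23.5 = -16.8
Current account = (-260.9) + (-81.8) + 3.3 + (-16.8) = -356.2
(Excluded from the current account — financial account: new loans extended by domestic banks to foreign borrowers 87.0, foreign purchases of equities on the domestic stock exchange 81.1, acquisition of a foreign subsidiary by a resident firm (outward FDI) 114.0, borrowing by resident firms from foreign banks 30.7; capital account: capital transfers received from emigrants 6.7.)

-356.2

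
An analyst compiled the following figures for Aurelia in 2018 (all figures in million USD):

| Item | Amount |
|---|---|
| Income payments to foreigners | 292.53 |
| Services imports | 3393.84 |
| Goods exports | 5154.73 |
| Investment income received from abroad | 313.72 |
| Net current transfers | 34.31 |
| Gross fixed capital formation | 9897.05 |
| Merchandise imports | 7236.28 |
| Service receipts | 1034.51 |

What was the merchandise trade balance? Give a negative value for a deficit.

-2081.55

Goods balance = 5154.73 - 7236.28 = -2081.55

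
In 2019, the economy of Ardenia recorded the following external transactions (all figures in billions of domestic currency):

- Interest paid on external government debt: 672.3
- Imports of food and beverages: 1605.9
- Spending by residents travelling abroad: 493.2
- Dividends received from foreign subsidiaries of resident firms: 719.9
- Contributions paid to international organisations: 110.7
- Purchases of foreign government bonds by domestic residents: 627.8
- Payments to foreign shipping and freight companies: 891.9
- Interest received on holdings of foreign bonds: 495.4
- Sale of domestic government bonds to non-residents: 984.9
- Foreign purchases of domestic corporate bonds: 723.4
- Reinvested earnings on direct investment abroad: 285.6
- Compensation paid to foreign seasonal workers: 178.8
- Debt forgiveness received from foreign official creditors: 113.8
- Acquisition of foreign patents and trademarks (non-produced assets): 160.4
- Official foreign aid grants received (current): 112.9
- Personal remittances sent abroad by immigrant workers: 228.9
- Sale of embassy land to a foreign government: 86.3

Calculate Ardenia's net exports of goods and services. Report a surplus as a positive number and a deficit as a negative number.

-2991.0

Goods: -1605.9
Services: -493.2 - 891.9 = -1385.1
Trade balance = -1605.9 + (-1385.1) = -2991.0
(Excluded from the trade balance — primary income: interest paid on external government debt 672.3, dividends received from foreign subsidiaries of resident firms 719.9, interest received on holdings of foreign bonds 495.4, reinvested earnings on direct investment abroad 285.6, compensation paid to foreign seasonal workers 178.8; secondary income: contributions paid to international organisations 110.7, official foreign aid grants received (current) 112.9, personal remittances sent abroad by immigrant workers 228.9; financial account: purchases of foreign government bonds by domestic residents 627.8, sale of domestic government bonds to non-residents 984.9, foreign purchases of domestic corporate bonds 723.4; capital account: debt forgiveness received from foreign official creditors 113.8, acquisition of foreign patents and trademarks (non-produced assets) 160.4, sale of embassy land to a foreign government 86.3.)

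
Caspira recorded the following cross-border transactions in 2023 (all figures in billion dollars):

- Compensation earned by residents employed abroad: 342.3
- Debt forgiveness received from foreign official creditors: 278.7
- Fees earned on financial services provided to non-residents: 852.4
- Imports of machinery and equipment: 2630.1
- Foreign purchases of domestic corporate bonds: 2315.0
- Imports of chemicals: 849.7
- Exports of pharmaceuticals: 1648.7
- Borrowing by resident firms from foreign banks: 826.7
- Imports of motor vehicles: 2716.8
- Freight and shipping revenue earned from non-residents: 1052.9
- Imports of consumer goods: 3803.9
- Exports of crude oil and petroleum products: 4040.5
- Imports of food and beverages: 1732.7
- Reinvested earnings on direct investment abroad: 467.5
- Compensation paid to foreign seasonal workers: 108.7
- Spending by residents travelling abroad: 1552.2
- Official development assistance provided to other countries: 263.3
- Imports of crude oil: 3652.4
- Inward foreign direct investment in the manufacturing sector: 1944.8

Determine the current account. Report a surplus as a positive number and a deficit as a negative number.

-8905.5

Goods: 1648.7 - 2716.8 - 3803.9 - 2630.1 - 1732.7 + 4040.5 - 849.7 - 3652.4 = -9696.4
Services: -1552.2 + 852.4 + 1052.9 = 353.1
Primary income: -108.7 + 342.3 + 467.5 = 701.1
Secondary income: -263.3
Current account = (-9696.4) + 353.1 + 701.1 + (-263.3) = -8905.5
(Excluded from the current account — capital account: debt forgiveness received from foreign official creditors 278.7; financial account: foreign purchases of domestic corporate bonds 2315.0, borrowing by resident firms from foreign banks 826.7, inward foreign direct investment in the manufacturing sector 1944.8.)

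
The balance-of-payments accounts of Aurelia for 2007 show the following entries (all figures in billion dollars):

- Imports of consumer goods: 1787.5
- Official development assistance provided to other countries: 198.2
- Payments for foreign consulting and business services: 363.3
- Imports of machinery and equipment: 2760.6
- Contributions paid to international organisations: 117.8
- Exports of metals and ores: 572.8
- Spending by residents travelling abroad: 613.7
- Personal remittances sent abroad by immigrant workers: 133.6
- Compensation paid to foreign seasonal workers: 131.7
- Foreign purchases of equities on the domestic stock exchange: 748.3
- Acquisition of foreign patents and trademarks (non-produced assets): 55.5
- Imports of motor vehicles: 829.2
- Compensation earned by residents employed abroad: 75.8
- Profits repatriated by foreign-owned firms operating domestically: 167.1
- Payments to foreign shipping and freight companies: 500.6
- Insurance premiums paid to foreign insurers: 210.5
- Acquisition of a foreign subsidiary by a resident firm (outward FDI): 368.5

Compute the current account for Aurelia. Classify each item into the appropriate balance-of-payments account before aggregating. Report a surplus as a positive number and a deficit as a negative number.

Goods: 572.8 - 2760.6 - 1787.5 - 829.2 = -4804.5
Services: -500.6 - 210.5 - 613.7 - 363.3 = -1688.1
Primary income: -131.7 - 167.1 + 75.8 = -223.0
Secondary income: -198.2 - 133.6 - 117.8 = -449.6
Current account = (-4804.5) + (-1688.1) + (-223.0) + (-449.6) = -7165.2
(Excluded from the current account — financial account: foreign purchases of equities on the domestic stock exchange 748.3, acquisition of a foreign subsidiary by a resident firm (outward FDI) 368.5; capital account: acquisition of foreign patents and trademarks (non-produced assets) 55.5.)

-7165.2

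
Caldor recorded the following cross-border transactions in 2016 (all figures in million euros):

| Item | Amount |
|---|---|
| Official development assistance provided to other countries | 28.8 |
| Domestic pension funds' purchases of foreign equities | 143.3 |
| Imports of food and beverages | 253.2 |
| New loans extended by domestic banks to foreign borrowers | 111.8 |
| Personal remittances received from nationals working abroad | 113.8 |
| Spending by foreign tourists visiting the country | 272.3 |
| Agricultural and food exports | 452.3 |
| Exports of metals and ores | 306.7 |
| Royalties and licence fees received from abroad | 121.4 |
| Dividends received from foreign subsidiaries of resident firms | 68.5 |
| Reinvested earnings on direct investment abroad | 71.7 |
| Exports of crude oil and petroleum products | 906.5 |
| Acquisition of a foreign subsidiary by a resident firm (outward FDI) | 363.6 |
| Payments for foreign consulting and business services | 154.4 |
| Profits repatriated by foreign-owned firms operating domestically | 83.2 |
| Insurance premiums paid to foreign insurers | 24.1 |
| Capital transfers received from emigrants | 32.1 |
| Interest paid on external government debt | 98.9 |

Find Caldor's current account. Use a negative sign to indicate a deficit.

Goods: 306.7 - 253.2 + 452.3 + 906.5 = 1412.3
Services: 121.4 + 272.3 - 24.1 - 154.4 = 215.2
Primary income: -83.2 - 98.9 + 71.7 + 68.5 = -41.9
Secondary income: -28.8 + 113.8 = 85.0
Current account = 1412.3 + 215.2 + (-41.9) + 85.0 = 1670.6
(Excluded from the current account — financial account: domestic pension funds' purchases of foreign equities 143.3, new loans extended by domestic banks to foreign borrowers 111.8, acquisition of a foreign subsidiary by a resident firm (outward FDI) 363.6; capital account: capital transfers received from emigrants 32.1.)

1670.6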